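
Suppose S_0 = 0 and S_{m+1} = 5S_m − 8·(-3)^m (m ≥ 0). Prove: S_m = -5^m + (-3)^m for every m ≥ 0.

Base case: S_0 = 0, and -5^0 + (-3)^0 = -1 + 1 = 0.
Assume S_r = -5^r + (-3)^r for some r ≥ 0.
Then S_{r+1} = 5S_r − 8·(-3)^r = 5·(-5^r + (-3)^r) − 8·(-3)^r = -5^{r+1} + 5·(-3)^r − 8·(-3)^r = -5^{r+1} − 3·(-3)^r = -5^{r+1} + (-3)^{r+1}.
So the formula holds for r+1, and by induction S_m = -5^m + (-3)^m for all m ≥ 0.

S_m = -5^m + (-3)^m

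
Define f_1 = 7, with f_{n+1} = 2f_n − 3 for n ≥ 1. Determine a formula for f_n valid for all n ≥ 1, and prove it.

Claim: f_n = 2^{n+1} + 3.

Base case: f_1 = 7, and 2^{1+1} + 3 = 4 + 3 = 7.
Assume f_j = 2^{j+1} + 3 for some j ≥ 1.
Then f_{j+1} = 2f_j − 3 = 2·(2^{j+1} + 3) − 3 = 2^{j+2} + 6 − 3 = 2^{j+2} + 3.
By induction, f_n = 2^{n+1} + 3 for all n ≥ 1.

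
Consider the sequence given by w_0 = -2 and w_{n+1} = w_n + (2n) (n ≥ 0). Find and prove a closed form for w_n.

Claim: w_n = n^2 − n − 2.

Base case: w_0 = -2, and 0^2 − 0 − 2 = -2.
Assume w_r = r^2 − r − 2.
Then w_{r+1} = w_r + (2r) = (r^2 − r − 2) + (2r) = r^2 + r − 2,
and (r+1)^2 − (r+1) − 2 = r^2 + r − 2.
Hence w_n = n^2 − n − 2 for every n ≥ 0, by induction.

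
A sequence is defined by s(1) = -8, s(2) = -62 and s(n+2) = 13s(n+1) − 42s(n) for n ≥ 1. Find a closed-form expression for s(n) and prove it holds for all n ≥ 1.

Claim: s(n) = 6^n − 2·7^n.

Base cases: s(1) = -8 and 6^1 − 2·7^1 = -8; s(2) = -62 and 6^2 − 2·7^2 = -62.
Assume s(i) = 6^i − 2·7^i for all 1 ≤ i ≤ j, where j ≥ 2.
Then s(j+1) = 13s(j) − 42s(j−1) = 13·(6^j − 2·7^j) − 42·(6^{j−1} − 2·7^{j−1}) = (13·6 − 42)6^{j−1} − 2·(13·7 − 42)7^{j−1} = 36·6^{j−1} − 98·7^{j−1} = 6^{j+1} − 2·7^{j+1}.
By strong induction, s(n) = 6^n − 2·7^n for all n ≥ 1.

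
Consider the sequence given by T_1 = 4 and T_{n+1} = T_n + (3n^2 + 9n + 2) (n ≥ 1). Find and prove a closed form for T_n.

Claim: T_n = n^3 + 3n^2 − 2n + 2.

Base case: T_1 = 4, and 1^3 + 3·1^2 − 2·1 + 2 = 4.
Assume T_j = j^3 + 3j^2 − 2j + 2.
Then T_{j+1} = T_j + (3j^2 + 9j + 2) = (j^3 + 3j^2 − 2j + 2) + (3j^2 + 9j + 2) = j^3 + 6j^2 + 7j + 4,
and (j+1)^3 + 3·(j+1)^2 − 2·(j+1) + 2 = j^3 + 6j^2 + 7j + 4.
By induction, T_n = n^3 + 3n^2 − 2n + 2 for all n ≥ 1.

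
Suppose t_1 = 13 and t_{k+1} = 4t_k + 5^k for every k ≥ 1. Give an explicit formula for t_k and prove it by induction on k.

Claim: t_k = 2·4^k + 5^k.

Base case: t_1 = 13, and 2·4^1 + 5^1 = 8 + 5 = 13.
Assume t_j = 2·4^j + 5^j for some j ≥ 1.
Then t_{j+1} = 4t_j + 5^j = 4·(2·4^j + 5^j) + 5^j = 2·4^{j+1} + 4·5^j + 5^j = 2·4^{j+1} + 5·5^j = 2·4^{j+1} + 5^{j+1}.
By induction, t_k = 2·4^k + 5^k for all k ≥ 1.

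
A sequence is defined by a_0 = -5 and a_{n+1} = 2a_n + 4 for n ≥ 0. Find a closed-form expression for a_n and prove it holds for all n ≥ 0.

Claim: a_n = -2^n − 4.

Base case: a_0 = -5, and -2^0 − 4 = -1 − 4 = -5.
Assume a_j = -2^j − 4 for some j ≥ 0.
Then a_{j+1} = 2a_j + 4 = 2·(-2^j − 4) + 4 = -2^{j+1} − 8 + 4 = -2^{j+1} − 4.
By induction, a_n = -2^n − 4 for all n ≥ 0.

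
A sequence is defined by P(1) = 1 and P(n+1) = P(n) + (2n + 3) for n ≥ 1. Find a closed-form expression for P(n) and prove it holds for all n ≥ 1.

Claim: P(n) = n^2 + 2n − 2.

Base case: P(1) = 1, and 1^2 + 2·1 − 2 = 1.
Assume P(k) = k^2 + 2k − 2.
Then P(k+1) = P(k) + (2k + 3) = (k^2 + 2k − 2) + (2k + 3) = k^2 + 4k + 1,
and (k+1)^2 + 2·(k+1) − 2 = k^2 + 4k + 1.
Hence P(n) = n^2 + 2n − 2 for every n ≥ 1, by induction.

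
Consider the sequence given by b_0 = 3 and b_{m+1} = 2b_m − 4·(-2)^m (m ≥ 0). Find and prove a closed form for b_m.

Claim: b_m = 2·2^m + (-2)^m.

Base case: b_0 = 3, and 2·2^0 + (-2)^0 = 2 + 1 = 3.
Assume b_r = 2·2^r + (-2)^r for some r ≥ 0.
Then b_{r+1} = 2b_r − 4·(-2)^r = 2·(2·2^r + (-2)^r) − 4·(-2)^r = 2·2^{r+1} + 2·(-2)^r − 4·(-2)^r = 2·2^{r+1} − 2·(-2)^r = 2·2^{r+1} + (-2)^{r+1}.
This completes the inductive step, so b_m = 2·2^m + (-2)^m for all m ≥ 0.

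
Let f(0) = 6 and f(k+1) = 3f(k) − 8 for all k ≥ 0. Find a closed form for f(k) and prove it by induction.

Claim: f(k) = 2·3^k + 4.

Base case: f(0) = 6, and 2·3^0 + 4 = 2 + 4 = 6.
Assume f(r) = 2·3^r + 4 for some r ≥ 0.
Then f(r+1) = 3f(r) − 8 = 3·(2·3^r + 4) − 8 = 6·3^r + 12 − 8 = 2·3^{r+1} + 4.
By induction, f(k) = 2·3^k + 4 for all k ≥ 0.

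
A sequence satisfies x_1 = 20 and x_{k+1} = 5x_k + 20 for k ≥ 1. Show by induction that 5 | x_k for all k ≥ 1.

Base case: x_1 = 20 = 5·4, so 5 | x_1.
Assume 5 | x_m, so x_m = 5t for some integer t.
Then x_{m+1} = 5x_m + 20 = 5·(5t) + 20 = 5(5t + 4), so 5 | x_{m+1}.
So the property holds for m+1, and by induction 5 | x_k for all k ≥ 1.

5 | x_k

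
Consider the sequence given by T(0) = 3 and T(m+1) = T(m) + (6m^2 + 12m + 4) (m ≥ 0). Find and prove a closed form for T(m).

Claim: T(m) = 2m^3 + 3m^2 − m + 3.

Base case: T(0) = 3, and 2·0^3 + 3·0^2 − 0 + 3 = 3.
Assume T(j) = 2j^3 + 3j^2 − j + 3.
Then T(j+1) = T(j) + (6j^2 + 12j + 4) = (2j^3 + 3j^2 − j + 3) + (6j^2 + 12j + 4) = 2j^3 + 9j^2 + 11j + 7,
and 2·(j+1)^3 + 3·(j+1)^2 − (j+1) + 3 = 2j^3 + 9j^2 + 11j + 7.
By induction, T(m) = 2m^3 + 3m^2 − m + 3 for all m ≥ 0.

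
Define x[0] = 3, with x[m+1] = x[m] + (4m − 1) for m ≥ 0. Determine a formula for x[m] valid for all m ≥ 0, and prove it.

Claim: x[m] = 2m^2 − 3m + 3.

Base case: x[0] = 3, and 2·0^2 − 3·0 + 3 = 3.
Assume x[j] = 2j^2 − 3j + 3.
Then x[j+1] = x[j] + (4j − 1) = (2j^2 − 3j + 3) + (4j − 1) = 2j^2 + j + 2,
and 2·(j+1)^2 − 3·(j+1) + 3 = 2j^2 + j + 2.
By induction, x[m] = 2m^2 − 3m + 3 for all m ≥ 0.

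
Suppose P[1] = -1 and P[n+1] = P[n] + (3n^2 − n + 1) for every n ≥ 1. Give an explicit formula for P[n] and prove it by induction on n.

Claim: P[n] = n^3 − 2n^2 + 2n − 2.

Base case: P[1] = -1, and 1^3 − 2·1^2 + 2·1 − 2 = -1.
Assume P[m] = m^3 − 2m^2 + 2m − 2.
Then P[m+1] = P[m] + (3m^2 − m + 1) = (m^3 − 2m^2 + 2m − 2) + (3m^2 − m + 1) = m^3 + m^2 + m − 1,
and (m+1)^3 − 2·(m+1)^2 + 2·(m+1) − 2 = m^3 + m^2 + m − 1.
By induction, P[n] = n^3 − 2n^2 + 2n − 2 for all n ≥ 1.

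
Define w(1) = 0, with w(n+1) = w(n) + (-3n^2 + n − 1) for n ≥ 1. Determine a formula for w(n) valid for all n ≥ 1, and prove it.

Claim: w(n) = -n^3 + 2n^2 − 2n + 1.

Base case: w(1) = 0, and -1^3 + 2·1^2 − 2·1 + 1 = 0.
Assume w(m) = -m^3 + 2m^2 − 2m + 1.
Then w(m+1) = w(m) + (-3m^2 + m − 1) = (-m^3 + 2m^2 − 2m + 1) + (-3m^2 + m − 1) = -m^3 − m^2 − m,
and -(m+1)^3 + 2·(m+1)^2 − 2·(m+1) + 1 = -m^3 − m^2 − m.
Hence w(n) = -n^3 + 2n^2 − 2n + 1 for every n ≥ 1, by induction.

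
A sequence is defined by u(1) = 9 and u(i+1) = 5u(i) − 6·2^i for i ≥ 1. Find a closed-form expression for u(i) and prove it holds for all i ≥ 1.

Claim: u(i) = 5^i + 2·2^i.

Base case: u(1) = 9, and 5^1 + 2·2^1 = 5 + 4 = 9.
Assume u(m) = 5^m + 2·2^m for some m ≥ 1.
Then u(m+1) = 5u(m) − 6·2^m = 5·(5^m + 2·2^m) − 6·2^m = 5^{m+1} + 10·2^m − 6·2^m = 5^{m+1} + 4·2^m = 5^{m+1} + 2·2^{m+1}.
By induction, u(i) = 5^i + 2·2^i for all i ≥ 1.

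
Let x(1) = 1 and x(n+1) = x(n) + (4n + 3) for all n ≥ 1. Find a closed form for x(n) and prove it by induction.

Claim: x(n) = 2n^2 + n − 2.

Base case: x(1) = 1, and 2·1^2 + 1 − 2 = 1.
Assume x(r) = 2r^2 + r − 2.
Then x(r+1) = x(r) + (4r + 3) = (2r^2 + r − 2) + (4r + 3) = 2r^2 + 5r + 1,
and 2·(r+1)^2 + (r+1) − 2 = 2r^2 + 5r + 1.
By induction, x(n) = 2n^2 + n − 2 for all n ≥ 1.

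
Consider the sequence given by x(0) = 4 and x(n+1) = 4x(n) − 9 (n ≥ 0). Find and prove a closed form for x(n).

Claim: x(n) = 4^n + 3.

Base case: x(0) = 4, and 4^0 + 3 = 1 + 3 = 4.
Assume x(j) = 4^j + 3 for some j ≥ 0.
Then x(j+1) = 4x(j) − 9 = 4·(4^j + 3) − 9 = 4^{j+1} + 12 − 9 = 4^{j+1} + 3.
This completes the inductive step, so x(n) = 4^n + 3 for all n ≥ 0.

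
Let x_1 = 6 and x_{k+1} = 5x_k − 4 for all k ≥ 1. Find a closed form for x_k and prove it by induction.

Claim: x_k = 5^k + 1.

Base case: x_1 = 6, and 5^1 + 1 = 5 + 1 = 6.
Assume x_m = 5^m + 1 for some m ≥ 1.
Then x_{m+1} = 5x_m − 4 = 5·(5^m + 1) − 4 = 5^{m+1} + 5 − 4 = 5^{m+1} + 1.
So the formula holds for m+1, and by induction x_k = 5^k + 1 for all k ≥ 1.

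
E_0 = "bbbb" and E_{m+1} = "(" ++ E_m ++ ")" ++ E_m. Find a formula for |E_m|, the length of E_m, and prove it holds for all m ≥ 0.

Claim: |E_m| = 6·2^m − 2.

Base case: |E_0| = 4, and 6·2^0 − 2 = 4.
Assume |E_r| = 6·2^r − 2.
Then |E_{r+1}| = 1 + |E_r| + 1 + |E_r| = 2|E_r| + 2 = 2(6·2^r − 2) + 2 = 6·2^{r+1} − 4 + 2 = 6·2^{r+1} − 2.
By induction, |E_m| = 6·2^m − 2 for all m ≥ 0.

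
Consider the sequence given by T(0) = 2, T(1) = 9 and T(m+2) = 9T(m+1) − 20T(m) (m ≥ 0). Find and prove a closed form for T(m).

Claim: T(m) = 5^m + 4^m.

Base cases: T(0) = 2 and 5^0 + 4^0 = 2; T(1) = 9 and 5^1 + 4^1 = 9.
Assume T(i) = 5^i + 4^i for all 0 ≤ i ≤ j, where j ≥ 1.
Then T(j+1) = 9T(j) − 20T(j−1) = 9·(5^j + 4^j) − 20·(5^{j−1} + 4^{j−1}) = (9·5 − 20)5^{j−1} + (9·4 − 20)4^{j−1} = 25·5^{j−1} + 16·4^{j−1} = 5^{j+1} + 4^{j+1}.
So the formula holds for j+1, and by strong induction T(m) = 5^m + 4^m for all m ≥ 0.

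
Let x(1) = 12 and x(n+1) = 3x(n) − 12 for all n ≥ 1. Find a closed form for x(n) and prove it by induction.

Claim: x(n) = 2·3^n + 6.

Base case: x(1) = 12, and 2·3^1 + 6 = 6 + 6 = 12.
Assume x(m) = 2·3^m + 6 for some m ≥ 1.
Then x(m+1) = 3x(m) − 12 = 3·(2·3^m + 6) − 12 = 6·3^m + 18 − 12 = 2·3^{m+1} + 6.
So the formula holds for m+1, and by induction x(n) = 2·3^n + 6 for all n ≥ 1.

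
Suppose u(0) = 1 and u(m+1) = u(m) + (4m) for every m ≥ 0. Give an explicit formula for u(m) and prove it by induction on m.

Claim: u(m) = 2m^2 − 2m + 1.

Base case: u(0) = 1, and 2·0^2 − 2·0 + 1 = 1.
Assume u(k) = 2k^2 − 2k + 1.
Then u(k+1) = u(k) + (4k) = (2k^2 − 2k + 1) + (4k) = 2k^2 + 2k + 1,
and 2·(k+1)^2 − 2·(k+1) + 1 = 2k^2 + 2k + 1.
This completes the inductive step, so u(m) = 2m^2 − 2m + 1 for all m ≥ 0.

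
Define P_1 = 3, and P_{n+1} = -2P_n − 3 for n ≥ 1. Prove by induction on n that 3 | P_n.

Base case: P_1 = 3 = 3·1, so 3 | P_1.
Assume 3 | P_k, so P_k = 3t for some integer t.
Then P_{k+1} = -2P_k − 3 = -2·(3t) − 3 = 3(-2t − 1), so 3 | P_{k+1}.
This completes the inductive step, so 3 | P_n for all n ≥ 1.

3 | P_n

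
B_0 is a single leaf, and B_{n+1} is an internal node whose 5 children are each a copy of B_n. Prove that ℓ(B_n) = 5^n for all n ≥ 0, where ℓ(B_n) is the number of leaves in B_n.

Base case: ℓ(B_0) = 1, and 5^0 = 1.
Assume ℓ(B_j) = 5^j.
Then ℓ(B_{j+1}) = 5·ℓ(B_j) = 5·5^j = 5^{j+1}.
This completes the inductive step, so ℓ(B_n) = 5^n for all n ≥ 0.

ℓ(B_n) = 5^n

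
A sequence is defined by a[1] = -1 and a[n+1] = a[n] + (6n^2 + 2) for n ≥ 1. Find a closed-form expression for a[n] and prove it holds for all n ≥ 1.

Claim: a[n] = 2n^3 − 3n^2 + 3n − 3.

Base case: a[1] = -1, and 2·1^3 − 3·1^2 + 3·1 − 3 = -1.
Assume a[r] = 2r^3 − 3r^2 + 3r − 3.
Then a[r+1] = a[r] + (6r^2 + 2) = (2r^3 − 3r^2 + 3r − 3) + (6r^2 + 2) = 2r^3 + 3r^2 + 3r − 1,
and 2·(r+1)^3 − 3·(r+1)^2 + 3·(r+1) − 3 = 2r^3 + 3r^2 + 3r − 1.
By induction, a[n] = 2n^3 − 3n^2 + 3n − 3 for all n ≥ 1.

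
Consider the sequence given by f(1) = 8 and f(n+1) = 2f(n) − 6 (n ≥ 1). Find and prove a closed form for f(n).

Claim: f(n) = 2^n + 6.

Base case: f(1) = 8, and 2^1 + 6 = 2 + 6 = 8.
Assume f(j) = 2^j + 6 for some j ≥ 1.
Then f(j+1) = 2f(j) − 6 = 2·(2^j + 6) − 6 = 2^{j+1} + 12 − 6 = 2^{j+1} + 6.
Hence f(n) = 2^n + 6 for every n ≥ 1, by induction.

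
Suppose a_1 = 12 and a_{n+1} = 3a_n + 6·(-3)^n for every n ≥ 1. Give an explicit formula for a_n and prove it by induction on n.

Claim: a_n = 3·3^n − (-3)^n.

Base case: a_1 = 12, and 3·3^1 − (-3)^1 = 9 + 3 = 12.
Assume a_m = 3·3^m − (-3)^m for some m ≥ 1.
Then a_{m+1} = 3a_m + 6·(-3)^m = 3·(3·3^m − (-3)^m) + 6·(-3)^m = 3·3^{m+1} − 3·(-3)^m + 6·(-3)^m = 3·3^{m+1} + 3·(-3)^m = 3·3^{m+1} − (-3)^{m+1}.
This completes the inductive step, so a_n = 3·3^n − (-3)^n for all n ≥ 1.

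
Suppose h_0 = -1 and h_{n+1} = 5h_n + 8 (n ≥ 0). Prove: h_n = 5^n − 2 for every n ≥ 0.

Base case: h_0 = -1, and 5^0 − 2 = 1 − 2 = -1.
Assume h_j = 5^j − 2 for some j ≥ 0.
Then h_{j+1} = 5h_j + 8 = 5·(5^j − 2) + 8 = 5^{j+1} − 10 + 8 = 5^{j+1} − 2.
By induction, h_n = 5^n − 2 for all n ≥ 0.

h_n = 5^n − 2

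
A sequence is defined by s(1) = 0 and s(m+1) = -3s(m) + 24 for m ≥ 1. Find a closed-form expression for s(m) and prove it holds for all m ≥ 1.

Claim: s(m) = 2·(-3)^m + 6.

Base case: s(1) = 0, and 2·(-3)^1 + 6 = -6 + 6 = 0.
Assume s(j) = 2·(-3)^j + 6 for some j ≥ 1.
Then s(j+1) = -3s(j) + 24 = -3·(2·(-3)^j + 6) + 24 = -6·(-3)^j − 18 + 24 = 2·(-3)^{j+1} + 6.
So the formula holds for j+1, and by induction s(m) = 2·(-3)^m + 6 for all m ≥ 1.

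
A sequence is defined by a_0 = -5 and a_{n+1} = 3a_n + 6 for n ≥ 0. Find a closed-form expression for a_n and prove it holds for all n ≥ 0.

Claim: a_n = -2·3^n − 3.

Base case: a_0 = -5, and -2·3^0 − 3 = -2 − 3 = -5.
Assume a_j = -2·3^j − 3 for some j ≥ 0.
Then a_{j+1} = 3a_j + 6 = 3·(-2·3^j − 3) + 6 = -6·3^j − 9 + 6 = -2·3^{j+1} − 3.
Hence a_n = -2·3^n − 3 for every n ≥ 0, by induction.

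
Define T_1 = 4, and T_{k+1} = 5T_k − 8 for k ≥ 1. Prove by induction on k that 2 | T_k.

Base case: T_1 = 4 = 2·2, so 2 | T_1.
Assume 2 | T_m, so T_m = 2t for some integer t.
Then T_{m+1} = 5T_m − 8 = 5·(2t) − 8 = 2(5t − 4), so 2 | T_{m+1}.
Hence 2 | T_k for every k ≥ 1, by induction.

2 | T_k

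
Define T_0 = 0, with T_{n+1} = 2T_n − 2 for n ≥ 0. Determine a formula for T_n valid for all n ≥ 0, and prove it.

Claim: T_n = -2^{n+1} + 2.

Base case: T_0 = 0, and -2^{0+1} + 2 = -2 + 2 = 0.
Assume T_r = -2^{r+1} + 2 for some r ≥ 0.
Then T_{r+1} = 2T_r − 2 = 2·(-2^{r+1} + 2) − 2 = -2^{r+2} + 4 − 2 = -2^{r+2} + 2.
Hence T_n = -2^{n+1} + 2 for every n ≥ 0, by induction.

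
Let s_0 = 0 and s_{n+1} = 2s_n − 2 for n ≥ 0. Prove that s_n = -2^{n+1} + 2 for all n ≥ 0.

Base case: s_0 = 0, and -2^{0+1} + 2 = -2 + 2 = 0.
Assume s_m = -2^{m+1} + 2 for some m ≥ 0.
Then s_{m+1} = 2s_m − 2 = 2·(-2^{m+1} + 2) − 2 = -2^{m+2} + 4 − 2 = -2^{m+2} + 2.
So the formula holds for m+1, and by induction s_n = -2^{n+1} + 2 for all n ≥ 0.

s_n = -2^{n+1} + 2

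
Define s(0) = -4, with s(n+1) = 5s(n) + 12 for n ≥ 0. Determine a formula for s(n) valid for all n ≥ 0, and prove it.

Claim: s(n) = -5^n − 3.

Base case: s(0) = -4, and -5^0 − 3 = -1 − 3 = -4.
Assume s(k) = -5^k − 3 for some k ≥ 0.
Then s(k+1) = 5s(k) + 12 = 5·(-5^k − 3) + 12 = -5^{k+1} − 15 + 12 = -5^{k+1} − 3.
By induction, s(n) = -5^n − 3 for all n ≥ 0.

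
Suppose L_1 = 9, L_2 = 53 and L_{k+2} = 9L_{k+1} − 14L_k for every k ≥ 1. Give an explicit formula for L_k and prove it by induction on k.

Claim: L_k = 7^k + 2^k.

Base cases: L_1 = 9 and 7^1 + 2^1 = 9; L_2 = 53 and 7^2 + 2^2 = 53.
Assume L_i = 7^i + 2^i for all 1 ≤ i ≤ j, where j ≥ 2.
Then L_{j+1} = 9L_j − 14L_{j−1} = 9·(7^j + 2^j) − 14·(7^{j−1} + 2^{j−1}) = (9·7 − 14)7^{j−1} + (9·2 − 14)2^{j−1} = 49·7^{j−1} + 4·2^{j−1} = 7^{j+1} + 2^{j+1}.
So the formula holds for j+1, and by strong induction L_k = 7^k + 2^k for all k ≥ 1.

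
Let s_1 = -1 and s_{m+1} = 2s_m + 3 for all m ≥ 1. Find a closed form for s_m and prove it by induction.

Claim: s_m = 2^m − 3.

Base case: s_1 = -1, and 2^1 − 3 = 2 − 3 = -1.
Assume s_k = 2^k − 3 for some k ≥ 1.
Then s_{k+1} = 2s_k + 3 = 2·(2^k − 3) + 3 = 2^{k+1} − 6 + 3 = 2^{k+1} − 3.
By induction, s_m = 2^m − 3 for all m ≥ 1.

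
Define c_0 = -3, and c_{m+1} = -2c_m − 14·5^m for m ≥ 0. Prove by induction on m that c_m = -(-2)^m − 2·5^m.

Base case: c_0 = -3, and -(-2)^0 − 2·5^0 = -1 − 2 = -3.
Assume c_r = -(-2)^r − 2·5^r for some r ≥ 0.
Then c_{r+1} = -2c_r − 14·5^r = -2·(-(-2)^r − 2·5^r) − 14·5^r = -(-2)^{r+1} + 4·5^r − 14·5^r = -(-2)^{r+1} − 10·5^r = -(-2)^{r+1} − 2·5^{r+1}.
So the formula holds for r+1, and by induction c_m = -(-2)^m − 2·5^m for all m ≥ 0.

c_m = -(-2)^m − 2·5^m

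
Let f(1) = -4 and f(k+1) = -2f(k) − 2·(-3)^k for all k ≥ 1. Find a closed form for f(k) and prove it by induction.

Claim: f(k) = -(-2)^k + 2·(-3)^k.

Base case: f(1) = -4, and -(-2)^1 + 2·(-3)^1 = 2 − 6 = -4.
Assume f(j) = -(-2)^j + 2·(-3)^j for some j ≥ 1.
Then f(j+1) = -2f(j) − 2·(-3)^j = -2·(-(-2)^j + 2·(-3)^j) − 2·(-3)^j = -(-2)^{j+1} − 4·(-3)^j − 2·(-3)^j = -(-2)^{j+1} − 6·(-3)^j = -(-2)^{j+1} + 2·(-3)^{j+1}.
So the formula holds for j+1, and by induction f(k) = -(-2)^k + 2·(-3)^k for all k ≥ 1.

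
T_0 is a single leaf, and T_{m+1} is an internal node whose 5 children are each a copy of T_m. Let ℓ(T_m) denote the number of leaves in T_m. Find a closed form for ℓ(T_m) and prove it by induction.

Claim: ℓ(T_m) = 5^m.

Base case: ℓ(T_0) = 1, and 5^0 = 1.
Assume ℓ(T_k) = 5^k.
Then ℓ(T_{k+1}) = 5·ℓ(T_k) = 5·5^k = 5^{k+1}.
Hence ℓ(T_m) = 5^m for every m ≥ 0, by induction.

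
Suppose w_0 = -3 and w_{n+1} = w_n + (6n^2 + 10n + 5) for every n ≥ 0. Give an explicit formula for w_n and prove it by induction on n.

Claim: w_n = 2n^3 + 2n^2 + n − 3.

Base case: w_0 = -3, and 2·0^3 + 2·0^2 + 0 − 3 = -3.
Assume w_k = 2k^3 + 2k^2 + k − 3.
Then w_{k+1} = w_k + (6k^2 + 10k + 5) = (2k^3 + 2k^2 + k − 3) + (6k^2 + 10k + 5) = 2k^3 + 8k^2 + 11k + 2,
and 2·(k+1)^3 + 2·(k+1)^2 + (k+1) − 3 = 2k^3 + 8k^2 + 11k + 2.
By induction, w_n = 2n^3 + 2n^2 + n − 3 for all n ≥ 0.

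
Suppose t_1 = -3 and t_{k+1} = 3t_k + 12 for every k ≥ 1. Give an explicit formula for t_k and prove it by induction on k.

Claim: t_k = 3^k − 6.

Base case: t_1 = -3, and 3^1 − 6 = 3 − 6 = -3.
Assume t_j = 3^j − 6 for some j ≥ 1.
Then t_{j+1} = 3t_j + 12 = 3·(3^j − 6) + 12 = 3^{j+1} − 18 + 12 = 3^{j+1} − 6.
So the formula holds for j+1, and by induction t_k = 3^k − 6 for all k ≥ 1.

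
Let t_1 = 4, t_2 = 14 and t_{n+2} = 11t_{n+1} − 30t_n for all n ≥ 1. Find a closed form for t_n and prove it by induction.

Claim: t_n = 2·5^n − 6^n.

Base cases: t_1 = 4 and 2·5^1 − 6^1 = 4; t_2 = 14 and 2·5^2 − 6^2 = 14.
Assume t_j = 2·5^j − 6^j for all 1 ≤ j ≤ m, where m ≥ 2.
Then t_{m+1} = 11t_m − 30t_{m−1} = 11·(2·5^m − 6^m) − 30·(2·5^{m−1} − 6^{m−1}) = 2·(11·5 − 30)5^{m−1} − (11·6 − 30)6^{m−1} = 50·5^{m−1} − 36·6^{m−1} = 2·5^{m+1} − 6^{m+1}.
By strong induction, t_n = 2·5^n − 6^n for all n ≥ 1.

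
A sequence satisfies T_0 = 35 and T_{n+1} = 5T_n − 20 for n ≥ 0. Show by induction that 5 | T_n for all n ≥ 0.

Base case: T_0 = 35 = 5·7, so 5 | T_0.
Assume 5 | T_r, so T_r = 5t for some integer t.
Then T_{r+1} = 5T_r − 20 = 5·(5t) − 20 = 5(5t − 4), so 5 | T_{r+1}.
This completes the inductive step, so 5 | T_n for all n ≥ 0.

5 | T_n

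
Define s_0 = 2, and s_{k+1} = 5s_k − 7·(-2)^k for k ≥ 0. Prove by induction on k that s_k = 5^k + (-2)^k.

Base case: s_0 = 2, and 5^0 + (-2)^0 = 1 + 1 = 2.
Assume s_m = 5^m + (-2)^m for some m ≥ 0.
Then s_{m+1} = 5s_m − 7·(-2)^m = 5·(5^m + (-2)^m) − 7·(-2)^m = 5^{m+1} + 5·(-2)^m − 7·(-2)^m = 5^{m+1} − 2·(-2)^m = 5^{m+1} + (-2)^{m+1}.
By induction, s_k = 5^k + (-2)^k for all k ≥ 0.

s_k = 5^k + (-2)^k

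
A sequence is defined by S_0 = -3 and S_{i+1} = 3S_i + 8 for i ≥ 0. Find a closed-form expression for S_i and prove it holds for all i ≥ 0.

Claim: S_i = 3^i − 4.

Base case: S_0 = -3, and 3^0 − 4 = 1 − 4 = -3.
Assume S_j = 3^j − 4 for some j ≥ 0.
Then S_{j+1} = 3S_j + 8 = 3·(3^j − 4) + 8 = 3^{j+1} − 12 + 8 = 3^{j+1} − 4.
By induction, S_i = 3^i − 4 for all i ≥ 0.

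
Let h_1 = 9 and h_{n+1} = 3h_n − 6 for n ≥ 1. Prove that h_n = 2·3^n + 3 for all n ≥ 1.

Base case: h_1 = 9, and 2·3^1 + 3 = 6 + 3 = 9.
Assume h_j = 2·3^j + 3 for some j ≥ 1.
Then h_{j+1} = 3h_j − 6 = 3·(2·3^j + 3) − 6 = 6·3^j + 9 − 6 = 2·3^{j+1} + 3.
So the formula holds for j+1, and by induction h_n = 2·3^n + 3 for all n ≥ 1.

h_n = 2·3^n + 3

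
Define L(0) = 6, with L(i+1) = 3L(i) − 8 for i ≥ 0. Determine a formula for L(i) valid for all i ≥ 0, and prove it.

Claim: L(i) = 2·3^i + 4.

Base case: L(0) = 6, and 2·3^0 + 4 = 2 + 4 = 6.
Assume L(m) = 2·3^m + 4 for some m ≥ 0.
Then L(m+1) = 3L(m) − 8 = 3·(2·3^m + 4) − 8 = 6·3^m + 12 − 8 = 2·3^{m+1} + 4.
By induction, L(i) = 2·3^i + 4 for all i ≥ 0.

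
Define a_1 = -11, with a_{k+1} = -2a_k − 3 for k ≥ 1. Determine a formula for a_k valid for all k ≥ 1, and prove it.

Claim: a_k = 5·(-2)^k − 1.

Base case: a_1 = -11, and 5·(-2)^1 − 1 = -10 − 1 = -11.
Assume a_m = 5·(-2)^m − 1 for some m ≥ 1.
Then a_{m+1} = -2a_m − 3 = -2·(5·(-2)^m − 1) − 3 = -10·(-2)^m + 2 − 3 = 5·(-2)^{m+1} − 1.
This completes the inductive step, so a_k = 5·(-2)^k − 1 for all k ≥ 1.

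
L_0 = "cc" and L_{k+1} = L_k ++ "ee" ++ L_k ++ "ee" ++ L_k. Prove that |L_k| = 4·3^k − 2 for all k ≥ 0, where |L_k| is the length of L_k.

Base case: |L_0| = 2, and 4·3^0 − 2 = 2.
Assume |L_m| = 4·3^m − 2.
Then |L_{m+1}| = 3|L_m| + 4 = 3(4·3^m − 2) + 4 = 4·3^{m+1} − 6 + 4 = 4·3^{m+1} − 2.
Hence |L_k| = 4·3^k − 2 for every k ≥ 0, by induction.

|L_k| = 4·3^k − 2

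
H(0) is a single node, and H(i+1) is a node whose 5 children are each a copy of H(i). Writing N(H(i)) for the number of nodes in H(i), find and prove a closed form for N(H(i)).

Claim: N(H(i)) = (5^{i+1} − 1)/4.

Base case: N(H(0)) = 1, and (5^{0+1} − 1)/4 = 1.
Assume N(H(r)) = (5^{r+1} − 1)/4.
Then N(H(r+1)) = 1 + 5N(H(r)) = 1 + 5·(5^{r+1} − 1)/4 = 1 + (5^{r+2} − 5)/4 = (4 + 5^{r+2} − 5)/4 = (5^{r+2} − 1)/4.
Hence N(H(i)) = (5^{i+1} − 1)/4 for every i ≥ 0, by induction.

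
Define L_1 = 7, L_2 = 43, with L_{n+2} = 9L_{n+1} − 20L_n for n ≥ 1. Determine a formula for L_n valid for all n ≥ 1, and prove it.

Claim: L_n = 3·5^n − 2·4^n.

Base cases: L_1 = 7 and 3·5^1 − 2·4^1 = 7; L_2 = 43 and 3·5^2 − 2·4^2 = 43.
Assume L_j = 3·5^j − 2·4^j for all 1 ≤ j ≤ k, where k ≥ 2.
Then L_{k+1} = 9L_k − 20L_{k−1} = 9·(3·5^k − 2·4^k) − 20·(3·5^{k−1} − 2·4^{k−1}) = 3·(9·5 − 20)5^{k−1} − 2·(9·4 − 20)4^{k−1} = 75·5^{k−1} − 32·4^{k−1} = 3·5^{k+1} − 2·4^{k+1}.
By strong induction, L_n = 3·5^n − 2·4^n for all n ≥ 1.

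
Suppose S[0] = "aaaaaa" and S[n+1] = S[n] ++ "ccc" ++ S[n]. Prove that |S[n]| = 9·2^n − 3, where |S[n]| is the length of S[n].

Base case: |S[0]| = 6, and 9·2^0 − 3 = 6.
Assume |S[k]| = 9·2^k − 3.
Then |S[k+1]| = |S[k]| + 3 + |S[k]| = 2|S[k]| + 3 = 2(9·2^k − 3) + 3 = 9·2^{k+1} − 6 + 3 = 9·2^{k+1} − 3.
By induction, |S[n]| = 9·2^n − 3 for all n ≥ 0.

|S[n]| = 9·2^n − 3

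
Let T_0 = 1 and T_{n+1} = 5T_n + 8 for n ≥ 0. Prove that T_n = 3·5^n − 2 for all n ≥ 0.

Base case: T_0 = 1, and 3·5^0 − 2 = 3 − 2 = 1.
Assume T_r = 3·5^r − 2 for some r ≥ 0.
Then T_{r+1} = 5T_r + 8 = 5·(3·5^r − 2) + 8 = 15·5^r − 10 + 8 = 3·5^{r+1} − 2.
So the formula holds for r+1, and by induction T_n = 3·5^n − 2 for all n ≥ 0.

T_n = 3·5^n − 2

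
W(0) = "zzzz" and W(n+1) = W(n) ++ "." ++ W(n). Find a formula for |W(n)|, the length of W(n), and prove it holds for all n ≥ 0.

Claim: |W(n)| = 5·2^n − 1.

Base case: |W(0)| = 4, and 5·2^0 − 1 = 4.
Assume |W(k)| = 5·2^k − 1.
Then |W(k+1)| = |W(k)| + 1 + |W(k)| = 2|W(k)| + 1 = 2(5·2^k − 1) + 1 = 5·2^{k+1} − 2 + 1 = 5·2^{k+1} − 1.
By induction, |W(n)| = 5·2^n − 1 for all n ≥ 0.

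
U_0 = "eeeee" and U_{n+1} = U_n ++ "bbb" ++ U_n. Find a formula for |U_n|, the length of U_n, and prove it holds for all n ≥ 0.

Claim: |U_n| = 2^{n+3} − 3.

Base case: |U_0| = 5, and 2^{0+3} − 3 = 5.
Assume |U_r| = 2^{r+3} − 3.
Then |U_{r+1}| = |U_r| + 3 + |U_r| = 2|U_r| + 3 = 2(2^{r+3} − 3) + 3 = 2^{r+1+3} − 6 + 3 = 2^{r+1+3} − 3.
By induction, |U_n| = 2^{n+3} − 3 for all n ≥ 0.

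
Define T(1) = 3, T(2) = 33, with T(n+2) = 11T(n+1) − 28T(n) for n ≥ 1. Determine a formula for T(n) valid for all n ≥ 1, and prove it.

Claim: T(n) = -4^n + 7^n.

Base cases: T(1) = 3 and -4^1 + 7^1 = 3; T(2) = 33 and -4^2 + 7^2 = 33.
Assume T(j) = -4^j + 7^j for all 1 ≤ j ≤ r, where r ≥ 2.
Then T(r+1) = 11T(r) − 28T(r−1) = 11·(-4^r + 7^r) − 28·(-4^{r−1} + 7^{r−1}) = -(11·4 − 28)4^{r−1} + (11·7 − 28)7^{r−1} = -16·4^{r−1} + 49·7^{r−1} = -4^{r+1} + 7^{r+1}.
So the formula holds for r+1, and by strong induction T(n) = -4^n + 7^n for all n ≥ 1.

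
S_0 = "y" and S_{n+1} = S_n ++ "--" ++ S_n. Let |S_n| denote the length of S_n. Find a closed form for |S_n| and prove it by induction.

Claim: |S_n| = 3·2^n − 2.

Base case: |S_0| = 1, and 3·2^0 − 2 = 1.
Assume |S_j| = 3·2^j − 2.
Then |S_{j+1}| = |S_j| + 2 + |S_j| = 2|S_j| + 2 = 2(3·2^j − 2) + 2 = 3·2^{j+1} − 4 + 2 = 3·2^{j+1} − 2.
This completes the inductive step, so |S_n| = 3·2^n − 2 for all n ≥ 0.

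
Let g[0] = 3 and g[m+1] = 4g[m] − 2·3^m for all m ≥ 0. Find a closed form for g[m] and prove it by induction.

Claim: g[m] = 4^m + 2·3^m.

Base case: g[0] = 3, and 4^0 + 2·3^0 = 1 + 2 = 3.
Assume g[j] = 4^j + 2·3^j for some j ≥ 0.
Then g[j+1] = 4g[j] − 2·3^j = 4·(4^j + 2·3^j) − 2·3^j = 4^{j+1} + 8·3^j − 2·3^j = 4^{j+1} + 6·3^j = 4^{j+1} + 2·3^{j+1}.
Hence g[m] = 4^m + 2·3^m for every m ≥ 0, by induction.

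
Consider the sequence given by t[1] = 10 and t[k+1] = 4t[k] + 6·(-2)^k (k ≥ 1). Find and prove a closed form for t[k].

Claim: t[k] = 2·4^k − (-2)^k.

Base case: t[1] = 10, and 2·4^1 − (-2)^1 = 8 + 2 = 10.
Assume t[j] = 2·4^j − (-2)^j for some j ≥ 1.
Then t[j+1] = 4t[j] + 6·(-2)^j = 4·(2·4^j − (-2)^j) + 6·(-2)^j = 2·4^{j+1} − 4·(-2)^j + 6·(-2)^j = 2·4^{j+1} + 2·(-2)^j = 2·4^{j+1} − (-2)^{j+1}.
Hence t[k] = 2·4^k − (-2)^k for every k ≥ 1, by induction.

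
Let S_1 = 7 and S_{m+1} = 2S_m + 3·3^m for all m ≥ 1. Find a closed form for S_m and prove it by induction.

Claim: S_m = -2^m + 3·3^m.

Base case: S_1 = 7, and -2^1 + 3·3^1 = -2 + 9 = 7.
Assume S_j = -2^j + 3·3^j for some j ≥ 1.
Then S_{j+1} = 2S_j + 3·3^j = 2·(-2^j + 3·3^j) + 3·3^j = -2^{j+1} + 6·3^j + 3·3^j = -2^{j+1} + 9·3^j = -2^{j+1} + 3·3^{j+1}.
Hence S_m = -2^m + 3·3^m for every m ≥ 1, by induction.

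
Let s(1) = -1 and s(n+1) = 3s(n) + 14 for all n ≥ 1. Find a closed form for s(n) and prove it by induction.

Claim: s(n) = 2·3^n − 7.

Base case: s(1) = -1, and 2·3^1 − 7 = 6 − 7 = -1.
Assume s(j) = 2·3^j − 7 for some j ≥ 1.
Then s(j+1) = 3s(j) + 14 = 3·(2·3^j − 7) + 14 = 6·3^j − 21 + 14 = 2·3^{j+1} − 7.
This completes the inductive step, so s(n) = 2·3^n − 7 for all n ≥ 1.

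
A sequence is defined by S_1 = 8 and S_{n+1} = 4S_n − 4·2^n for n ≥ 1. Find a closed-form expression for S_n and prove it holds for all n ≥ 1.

Claim: S_n = 4^n + 2·2^n.

Base case: S_1 = 8, and 4^1 + 2·2^1 = 4 + 4 = 8.
Assume S_k = 4^k + 2·2^k for some k ≥ 1.
Then S_{k+1} = 4S_k − 4·2^k = 4·(4^k + 2·2^k) − 4·2^k = 4^{k+1} + 8·2^k − 4·2^k = 4^{k+1} + 4·2^k = 4^{k+1} + 2·2^{k+1}.
This completes the inductive step, so S_n = 4^n + 2·2^n for all n ≥ 1.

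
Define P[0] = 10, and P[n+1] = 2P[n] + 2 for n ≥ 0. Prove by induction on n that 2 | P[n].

Base case: P[0] = 10 = 2·5, so 2 | P[0].
Assume 2 | P[j], so P[j] = 2t for some integer t.
Then P[j+1] = 2P[j] + 2 = 2·(2t) + 2 = 2(2t + 1), so 2 | P[j+1].
Hence 2 | P[n] for every n ≥ 0, by induction.

2 | P[n]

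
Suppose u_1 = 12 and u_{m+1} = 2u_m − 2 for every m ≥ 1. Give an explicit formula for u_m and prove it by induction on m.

Claim: u_m = 5·2^m + 2.

Base case: u_1 = 12, and 5·2^1 + 2 = 10 + 2 = 12.
Assume u_j = 5·2^j + 2 for some j ≥ 1.
Then u_{j+1} = 2u_j − 2 = 2·(5·2^j + 2) − 2 = 10·2^j + 4 − 2 = 5·2^{j+1} + 2.
By induction, u_m = 5·2^m + 2 for all m ≥ 1.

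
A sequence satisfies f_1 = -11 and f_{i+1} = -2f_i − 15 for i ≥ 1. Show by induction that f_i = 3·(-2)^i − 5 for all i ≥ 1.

Base case: f_1 = -11, and 3·(-2)^1 − 5 = -6 − 5 = -11.
Assume f_m = 3·(-2)^m − 5 for some m ≥ 1.
Then f_{m+1} = -2f_m − 15 = -2·(3·(-2)^m − 5) − 15 = -6·(-2)^m + 10 − 15 = 3·(-2)^{m+1} − 5.
Hence f_i = 3·(-2)^i − 5 for every i ≥ 1, by induction.

f_i = 3·(-2)^i − 5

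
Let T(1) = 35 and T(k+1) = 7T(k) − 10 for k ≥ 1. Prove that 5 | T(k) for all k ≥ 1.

Base case: T(1) = 35 = 5·7, so 5 | T(1).
Assume 5 | T(m), so T(m) = 5t for some integer t.
Then T(m+1) = 7T(m) − 10 = 7·(5t) − 10 = 5(7t − 2), so 5 | T(m+1).
Hence 5 | T(k) for every k ≥ 1, by induction.

5 | T(k)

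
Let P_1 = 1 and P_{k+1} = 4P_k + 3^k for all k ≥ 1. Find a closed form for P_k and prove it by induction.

Claim: P_k = 4^k − 3^k.

Base case: P_1 = 1, and 4^1 − 3^1 = 4 − 3 = 1.
Assume P_m = 4^m − 3^m for some m ≥ 1.
Then P_{m+1} = 4P_m + 3^m = 4·(4^m − 3^m) + 3^m = 4^{m+1} − 4·3^m + 3^m = 4^{m+1} − 3·3^m = 4^{m+1} − 3^{m+1}.
By induction, P_k = 4^k − 3^k for all k ≥ 1.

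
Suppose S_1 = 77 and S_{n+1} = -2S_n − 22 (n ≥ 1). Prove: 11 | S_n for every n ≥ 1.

Base case: S_1 = 77 = 11·7, so 11 | S_1.
Assume 11 | S_r, so S_r = 11t for some integer t.
Then S_{r+1} = -2S_r − 22 = -2·(11t) − 22 = 11(-2t − 2), so 11 | S_{r+1}.
By induction, 11 | S_n for all n ≥ 1.

11 | S_n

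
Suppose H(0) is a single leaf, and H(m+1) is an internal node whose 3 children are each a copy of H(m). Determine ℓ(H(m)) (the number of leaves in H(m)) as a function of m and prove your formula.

Claim: ℓ(H(m)) = 3^m.

Base case: ℓ(H(0)) = 1, and 3^0 = 1.
Assume ℓ(H(r)) = 3^r.
Then ℓ(H(r+1)) = 3·ℓ(H(r)) = 3·3^r = 3^{r+1}.
So the formula holds for r+1, and by induction ℓ(H(m)) = 3^m for all m ≥ 0.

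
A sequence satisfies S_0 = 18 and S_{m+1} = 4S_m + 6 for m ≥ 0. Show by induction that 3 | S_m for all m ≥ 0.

Base case: S_0 = 18 = 3·6, so 3 | S_0.
Assume 3 | S_j, so S_j = 3t for some integer t.
Then S_{j+1} = 4S_j + 6 = 4·(3t) + 6 = 3(4t + 2), so 3 | S_{j+1}.
So the property holds for j+1, and by induction 3 | S_m for all m ≥ 0.

3 | S_m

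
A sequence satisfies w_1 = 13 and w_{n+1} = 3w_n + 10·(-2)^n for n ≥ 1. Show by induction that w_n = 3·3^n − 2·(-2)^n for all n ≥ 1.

Base case: w_1 = 13, and 3·3^1 − 2·(-2)^1 = 9 + 4 = 13.
Assume w_k = 3·3^k − 2·(-2)^k for some k ≥ 1.
Then w_{k+1} = 3w_k + 10·(-2)^k = 3·(3·3^k − 2·(-2)^k) + 10·(-2)^k = 3·3^{k+1} − 6·(-2)^k + 10·(-2)^k = 3·3^{k+1} + 4·(-2)^k = 3·3^{k+1} − 2·(-2)^{k+1}.
Hence w_n = 3·3^n − 2·(-2)^n for every n ≥ 1, by induction.

w_n = 3·3^n − 2·(-2)^n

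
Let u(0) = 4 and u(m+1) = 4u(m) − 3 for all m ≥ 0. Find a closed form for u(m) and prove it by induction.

Claim: u(m) = 3·4^m + 1.

Base case: u(0) = 4, and 3·4^0 + 1 = 3 + 1 = 4.
Assume u(r) = 3·4^r + 1 for some r ≥ 0.
Then u(r+1) = 4u(r) − 3 = 4·(3·4^r + 1) − 3 = 12·4^r + 4 − 3 = 3·4^{r+1} + 1.
By induction, u(m) = 3·4^m + 1 for all m ≥ 0.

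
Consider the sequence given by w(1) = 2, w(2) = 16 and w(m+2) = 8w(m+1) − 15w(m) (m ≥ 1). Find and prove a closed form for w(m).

Claim: w(m) = 5^m − 3^m.

Base cases: w(1) = 2 and 5^1 − 3^1 = 2; w(2) = 16 and 5^2 − 3^2 = 16.
Assume w(j) = 5^j − 3^j for all 1 ≤ j ≤ r, where r ≥ 2.
Then w(r+1) = 8w(r) − 15w(r−1) = 8·(5^r − 3^r) − 15·(5^{r−1} − 3^{r−1}) = (8·5 − 15)5^{r−1} − (8·3 − 15)3^{r−1} = 25·5^{r−1} − 9·3^{r−1} = 5^{r+1} − 3^{r+1}.
Hence w(m) = 5^m − 3^m for every m ≥ 1, by strong induction.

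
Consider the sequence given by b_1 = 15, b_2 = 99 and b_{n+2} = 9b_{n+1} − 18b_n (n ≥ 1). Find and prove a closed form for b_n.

Claim: b_n = 3·6^n − 3^n.

Base cases: b_1 = 15 and 3·6^1 − 3^1 = 15; b_2 = 99 and 3·6^2 − 3^2 = 99.
Assume b_j = 3·6^j − 3^j for all 1 ≤ j ≤ r, where r ≥ 2.
Then b_{r+1} = 9b_r − 18b_{r−1} = 9·(3·6^r − 3^r) − 18·(3·6^{r−1} − 3^{r−1}) = 3·(9·6 − 18)6^{r−1} − (9·3 − 18)3^{r−1} = 108·6^{r−1} − 9·3^{r−1} = 3·6^{r+1} − 3^{r+1}.
Hence b_n = 3·6^n − 3^n for every n ≥ 1, by strong induction.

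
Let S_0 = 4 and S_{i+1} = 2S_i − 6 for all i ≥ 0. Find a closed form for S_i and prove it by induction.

Claim: S_i = -2^{i+1} + 6.

Base case: S_0 = 4, and -2^{0+1} + 6 = -2 + 6 = 4.
Assume S_k = -2^{k+1} + 6 for some k ≥ 0.
Then S_{k+1} = 2S_k − 6 = 2·(-2^{k+1} + 6) − 6 = -2^{k+2} + 12 − 6 = -2^{k+2} + 6.
By induction, S_i = -2^{i+1} + 6 for all i ≥ 0.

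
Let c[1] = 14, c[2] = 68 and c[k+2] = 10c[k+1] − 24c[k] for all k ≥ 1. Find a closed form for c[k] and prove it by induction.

Claim: c[k] = 6^k + 2·4^k.

Base cases: c[1] = 14 and 6^1 + 2·4^1 = 14; c[2] = 68 and 6^2 + 2·4^2 = 68.
Assume c[i] = 6^i + 2·4^i for all 1 ≤ i ≤ j, where j ≥ 2.
Then c[j+1] = 10c[j] − 24c[j−1] = 10·(6^j + 2·4^j) − 24·(6^{j−1} + 2·4^{j−1}) = (10·6 − 24)6^{j−1} + 2·(10·4 − 24)4^{j−1} = 36·6^{j−1} + 32·4^{j−1} = 6^{j+1} + 2·4^{j+1}.
Hence c[k] = 6^k + 2·4^k for every k ≥ 1, by strong induction.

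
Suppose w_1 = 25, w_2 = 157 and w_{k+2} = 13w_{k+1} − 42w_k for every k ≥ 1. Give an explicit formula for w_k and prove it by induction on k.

Claim: w_k = 3·6^k + 7^k.

Base cases: w_1 = 25 and 3·6^1 + 7^1 = 25; w_2 = 157 and 3·6^2 + 7^2 = 157.
Assume w_j = 3·6^j + 7^j for all 1 ≤ j ≤ r, where r ≥ 2.
Then w_{r+1} = 13w_r − 42w_{r−1} = 13·(3·6^r + 7^r) − 42·(3·6^{r−1} + 7^{r−1}) = 3·(13·6 − 42)6^{r−1} + (13·7 − 42)7^{r−1} = 108·6^{r−1} + 49·7^{r−1} = 3·6^{r+1} + 7^{r+1}.
So the formula holds for r+1, and by strong induction w_k = 3·6^k + 7^k for all k ≥ 1.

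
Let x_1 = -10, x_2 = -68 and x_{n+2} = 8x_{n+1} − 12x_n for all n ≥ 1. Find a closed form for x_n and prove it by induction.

Claim: x_n = 2^n − 2·6^n.

Base cases: x_1 = -10 and 2^1 − 2·6^1 = -10; x_2 = -68 and 2^2 − 2·6^2 = -68.
Assume x_i = 2^i − 2·6^i for all 1 ≤ i ≤ j, where j ≥ 2.
Then x_{j+1} = 8x_j − 12x_{j−1} = 8·(2^j − 2·6^j) − 12·(2^{j−1} − 2·6^{j−1}) = (8·2 − 12)2^{j−1} − 2·(8·6 − 12)6^{j−1} = 4·2^{j−1} − 72·6^{j−1} = 2^{j+1} − 2·6^{j+1}.
Hence x_n = 2^n − 2·6^n for every n ≥ 1, by strong induction.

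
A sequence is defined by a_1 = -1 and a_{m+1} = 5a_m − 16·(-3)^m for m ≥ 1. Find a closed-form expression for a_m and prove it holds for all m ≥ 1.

Claim: a_m = 5^m + 2·(-3)^m.

Base case: a_1 = -1, and 5^1 + 2·(-3)^1 = 5 − 6 = -1.
Assume a_k = 5^k + 2·(-3)^k for some k ≥ 1.
Then a_{k+1} = 5a_k − 16·(-3)^k = 5·(5^k + 2·(-3)^k) − 16·(-3)^k = 5^{k+1} + 10·(-3)^k − 16·(-3)^k = 5^{k+1} − 6·(-3)^k = 5^{k+1} + 2·(-3)^{k+1}.
So the formula holds for k+1, and by induction a_m = 5^m + 2·(-3)^m for all m ≥ 1.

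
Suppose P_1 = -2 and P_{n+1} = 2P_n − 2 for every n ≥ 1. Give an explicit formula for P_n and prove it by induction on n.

Claim: P_n = -2^{n+1} + 2.

Base case: P_1 = -2, and -2^{1+1} + 2 = -4 + 2 = -2.
Assume P_r = -2^{r+1} + 2 for some r ≥ 1.
Then P_{r+1} = 2P_r − 2 = 2·(-2^{r+1} + 2) − 2 = -2^{r+2} + 4 − 2 = -2^{r+2} + 2.
By induction, P_n = -2^{n+1} + 2 for all n ≥ 1.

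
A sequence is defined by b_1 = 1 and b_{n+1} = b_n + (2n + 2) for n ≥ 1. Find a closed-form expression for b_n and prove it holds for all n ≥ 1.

Claim: b_n = n^2 + n − 1.

Base case: b_1 = 1, and 1^2 + 1 − 1 = 1.
Assume b_m = m^2 + m − 1.
Then b_{m+1} = b_m + (2m + 2) = (m^2 + m − 1) + (2m + 2) = m^2 + 3m + 1,
and (m+1)^2 + (m+1) − 1 = m^2 + 3m + 1.
Hence b_n = n^2 + n − 1 for every n ≥ 1, by induction.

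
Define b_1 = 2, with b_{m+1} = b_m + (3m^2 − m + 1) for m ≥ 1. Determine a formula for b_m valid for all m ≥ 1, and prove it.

Claim: b_m = m^3 − 2m^2 + 2m + 1.

Base case: b_1 = 2, and 1^3 − 2·1^2 + 2·1 + 1 = 2.
Assume b_k = k^3 − 2k^2 + 2k + 1.
Then b_{k+1} = b_k + (3k^2 − k + 1) = (k^3 − 2k^2 + 2k + 1) + (3k^2 − k + 1) = k^3 + k^2 + k + 2,
and (k+1)^3 − 2·(k+1)^2 + 2·(k+1) + 1 = k^3 + k^2 + k + 2.
Hence b_m = m^3 − 2m^2 + 2m + 1 for every m ≥ 1, by induction.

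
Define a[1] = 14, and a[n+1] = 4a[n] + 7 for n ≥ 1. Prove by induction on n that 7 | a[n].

Base case: a[1] = 14 = 7·2, so 7 | a[1].
Assume 7 | a[k], so a[k] = 7t for some integer t.
Then a[k+1] = 4a[k] + 7 = 4·(7t) + 7 = 7(4t + 1), so 7 | a[k+1].
So the property holds for k+1, and by induction 7 | a[n] for all n ≥ 1.

7 | a[n]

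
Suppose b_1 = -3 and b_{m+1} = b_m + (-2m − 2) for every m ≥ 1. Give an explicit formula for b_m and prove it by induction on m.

Claim: b_m = -m^2 − m − 1.

Base case: b_1 = -3, and -1^2 − 1 − 1 = -3.
Assume b_r = -r^2 − r − 1.
Then b_{r+1} = b_r + (-2r − 2) = (-r^2 − r − 1) + (-2r − 2) = -r^2 − 3r − 3,
and -(r+1)^2 − (r+1) − 1 = -r^2 − 3r − 3.
By induction, b_m = -m^2 − m − 1 for all m ≥ 1.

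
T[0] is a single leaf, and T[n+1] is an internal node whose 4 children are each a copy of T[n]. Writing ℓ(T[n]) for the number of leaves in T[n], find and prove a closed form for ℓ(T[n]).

Claim: ℓ(T[n]) = 4^n.

Base case: ℓ(T[0]) = 1, and 4^0 = 1.
Assume ℓ(T[r]) = 4^r.
Then ℓ(T[r+1]) = 4·ℓ(T[r]) = 4·4^r = 4^{r+1}.
Hence ℓ(T[n]) = 4^n for every n ≥ 0, by induction.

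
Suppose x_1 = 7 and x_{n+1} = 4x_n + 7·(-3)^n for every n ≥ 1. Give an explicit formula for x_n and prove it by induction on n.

Claim: x_n = 4^n − (-3)^n.

Base case: x_1 = 7, and 4^1 − (-3)^1 = 4 + 3 = 7.
Assume x_r = 4^r − (-3)^r for some r ≥ 1.
Then x_{r+1} = 4x_r + 7·(-3)^r = 4·(4^r − (-3)^r) + 7·(-3)^r = 4^{r+1} − 4·(-3)^r + 7·(-3)^r = 4^{r+1} + 3·(-3)^r = 4^{r+1} − (-3)^{r+1}.
By induction, x_n = 4^n − (-3)^n for all n ≥ 1.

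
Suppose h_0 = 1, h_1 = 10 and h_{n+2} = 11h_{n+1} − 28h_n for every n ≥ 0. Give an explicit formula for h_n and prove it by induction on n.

Claim: h_n = -4^n + 2·7^n.

Base cases: h_0 = 1 and -4^0 + 2·7^0 = 1; h_1 = 10 and -4^1 + 2·7^1 = 10.
Assume h_j = -4^j + 2·7^j for all 0 ≤ j ≤ k, where k ≥ 1.
Then h_{k+1} = 11h_k − 28h_{k−1} = 11·(-4^k + 2·7^k) − 28·(-4^{k−1} + 2·7^{k−1}) = -(11·4 − 28)4^{k−1} + 2·(11·7 − 28)7^{k−1} = -16·4^{k−1} + 98·7^{k−1} = -4^{k+1} + 2·7^{k+1}.
This completes the inductive step, so h_n = -4^n + 2·7^n for all n ≥ 0.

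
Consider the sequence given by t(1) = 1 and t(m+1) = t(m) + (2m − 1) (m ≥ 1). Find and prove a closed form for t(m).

Claim: t(m) = m^2 − 2m + 2.

Base case: t(1) = 1, and 1^2 − 2·1 + 2 = 1.
Assume t(r) = r^2 − 2r + 2.
Then t(r+1) = t(r) + (2r − 1) = (r^2 − 2r + 2) + (2r − 1) = r^2 + 1,
and (r+1)^2 − 2·(r+1) + 2 = r^2 + 1.
This completes the inductive step, so t(m) = m^2 − 2m + 2 for all m ≥ 1.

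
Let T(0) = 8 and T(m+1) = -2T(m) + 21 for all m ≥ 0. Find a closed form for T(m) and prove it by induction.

Claim: T(m) = (-2)^m + 7.

Base case: T(0) = 8, and (-2)^0 + 7 = 1 + 7 = 8.
Assume T(r) = (-2)^r + 7 for some r ≥ 0.
Then T(r+1) = -2T(r) + 21 = -2·((-2)^r + 7) + 21 = -2·(-2)^r − 14 + 21 = (-2)^{r+1} + 7.
This completes the inductive step, so T(m) = (-2)^m + 7 for all m ≥ 0.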